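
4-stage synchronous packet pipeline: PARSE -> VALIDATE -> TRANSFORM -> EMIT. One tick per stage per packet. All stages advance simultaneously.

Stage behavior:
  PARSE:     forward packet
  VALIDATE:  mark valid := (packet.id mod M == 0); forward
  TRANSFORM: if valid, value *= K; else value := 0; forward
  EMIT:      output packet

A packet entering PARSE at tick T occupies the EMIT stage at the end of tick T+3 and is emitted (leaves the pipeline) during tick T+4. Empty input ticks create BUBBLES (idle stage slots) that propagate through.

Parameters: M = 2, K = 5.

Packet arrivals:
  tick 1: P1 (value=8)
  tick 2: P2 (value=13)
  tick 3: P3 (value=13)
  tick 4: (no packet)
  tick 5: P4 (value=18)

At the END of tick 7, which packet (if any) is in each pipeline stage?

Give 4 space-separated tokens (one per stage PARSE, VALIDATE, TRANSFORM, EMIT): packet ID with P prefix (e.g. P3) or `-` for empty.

Tick 1: [PARSE:P1(v=8,ok=F), VALIDATE:-, TRANSFORM:-, EMIT:-] out:-; in:P1
Tick 2: [PARSE:P2(v=13,ok=F), VALIDATE:P1(v=8,ok=F), TRANSFORM:-, EMIT:-] out:-; in:P2
Tick 3: [PARSE:P3(v=13,ok=F), VALIDATE:P2(v=13,ok=T), TRANSFORM:P1(v=0,ok=F), EMIT:-] out:-; in:P3
Tick 4: [PARSE:-, VALIDATE:P3(v=13,ok=F), TRANSFORM:P2(v=65,ok=T), EMIT:P1(v=0,ok=F)] out:-; in:-
Tick 5: [PARSE:P4(v=18,ok=F), VALIDATE:-, TRANSFORM:P3(v=0,ok=F), EMIT:P2(v=65,ok=T)] out:P1(v=0); in:P4
Tick 6: [PARSE:-, VALIDATE:P4(v=18,ok=T), TRANSFORM:-, EMIT:P3(v=0,ok=F)] out:P2(v=65); in:-
Tick 7: [PARSE:-, VALIDATE:-, TRANSFORM:P4(v=90,ok=T), EMIT:-] out:P3(v=0); in:-
At end of tick 7: ['-', '-', 'P4', '-']

Answer: - - P4 -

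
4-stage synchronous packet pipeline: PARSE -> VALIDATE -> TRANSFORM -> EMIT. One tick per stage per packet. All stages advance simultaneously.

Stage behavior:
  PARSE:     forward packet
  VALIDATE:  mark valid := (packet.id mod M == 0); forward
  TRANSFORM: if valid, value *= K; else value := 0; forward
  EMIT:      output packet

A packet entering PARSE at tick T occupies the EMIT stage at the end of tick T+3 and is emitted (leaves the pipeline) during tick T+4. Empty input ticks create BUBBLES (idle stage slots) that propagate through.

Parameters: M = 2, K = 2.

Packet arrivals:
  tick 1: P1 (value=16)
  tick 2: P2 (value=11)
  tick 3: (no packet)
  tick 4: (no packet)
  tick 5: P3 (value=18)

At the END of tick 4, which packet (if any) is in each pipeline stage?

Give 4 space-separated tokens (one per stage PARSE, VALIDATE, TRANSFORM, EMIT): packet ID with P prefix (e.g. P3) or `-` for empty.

Answer: - - P2 P1

Derivation:
Tick 1: [PARSE:P1(v=16,ok=F), VALIDATE:-, TRANSFORM:-, EMIT:-] out:-; in:P1
Tick 2: [PARSE:P2(v=11,ok=F), VALIDATE:P1(v=16,ok=F), TRANSFORM:-, EMIT:-] out:-; in:P2
Tick 3: [PARSE:-, VALIDATE:P2(v=11,ok=T), TRANSFORM:P1(v=0,ok=F), EMIT:-] out:-; in:-
Tick 4: [PARSE:-, VALIDATE:-, TRANSFORM:P2(v=22,ok=T), EMIT:P1(v=0,ok=F)] out:-; in:-
At end of tick 4: ['-', '-', 'P2', 'P1']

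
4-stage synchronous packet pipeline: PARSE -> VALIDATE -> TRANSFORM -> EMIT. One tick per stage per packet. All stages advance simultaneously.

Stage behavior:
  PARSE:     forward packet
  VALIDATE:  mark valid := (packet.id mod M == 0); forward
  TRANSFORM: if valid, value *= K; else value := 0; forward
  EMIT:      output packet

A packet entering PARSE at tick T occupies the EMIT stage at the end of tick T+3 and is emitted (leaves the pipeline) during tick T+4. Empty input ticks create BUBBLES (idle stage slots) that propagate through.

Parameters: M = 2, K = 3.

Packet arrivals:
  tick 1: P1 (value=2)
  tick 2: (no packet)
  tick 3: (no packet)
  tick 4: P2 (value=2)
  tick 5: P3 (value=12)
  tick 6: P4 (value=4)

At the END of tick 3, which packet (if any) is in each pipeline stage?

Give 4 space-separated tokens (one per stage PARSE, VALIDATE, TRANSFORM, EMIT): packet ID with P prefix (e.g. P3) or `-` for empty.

Tick 1: [PARSE:P1(v=2,ok=F), VALIDATE:-, TRANSFORM:-, EMIT:-] out:-; in:P1
Tick 2: [PARSE:-, VALIDATE:P1(v=2,ok=F), TRANSFORM:-, EMIT:-] out:-; in:-
Tick 3: [PARSE:-, VALIDATE:-, TRANSFORM:P1(v=0,ok=F), EMIT:-] out:-; in:-
At end of tick 3: ['-', '-', 'P1', '-']

Answer: - - P1 -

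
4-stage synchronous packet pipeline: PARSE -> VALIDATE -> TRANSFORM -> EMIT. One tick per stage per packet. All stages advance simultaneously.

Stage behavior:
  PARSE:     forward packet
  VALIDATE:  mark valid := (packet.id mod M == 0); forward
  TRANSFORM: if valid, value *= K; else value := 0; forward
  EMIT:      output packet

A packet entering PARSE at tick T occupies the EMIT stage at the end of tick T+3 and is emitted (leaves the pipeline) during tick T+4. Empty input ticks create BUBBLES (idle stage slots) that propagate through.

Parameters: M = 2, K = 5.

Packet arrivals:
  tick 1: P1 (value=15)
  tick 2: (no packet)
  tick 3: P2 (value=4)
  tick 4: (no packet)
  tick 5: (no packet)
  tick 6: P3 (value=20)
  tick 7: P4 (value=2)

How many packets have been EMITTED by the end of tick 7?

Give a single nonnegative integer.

Tick 1: [PARSE:P1(v=15,ok=F), VALIDATE:-, TRANSFORM:-, EMIT:-] out:-; in:P1
Tick 2: [PARSE:-, VALIDATE:P1(v=15,ok=F), TRANSFORM:-, EMIT:-] out:-; in:-
Tick 3: [PARSE:P2(v=4,ok=F), VALIDATE:-, TRANSFORM:P1(v=0,ok=F), EMIT:-] out:-; in:P2
Tick 4: [PARSE:-, VALIDATE:P2(v=4,ok=T), TRANSFORM:-, EMIT:P1(v=0,ok=F)] out:-; in:-
Tick 5: [PARSE:-, VALIDATE:-, TRANSFORM:P2(v=20,ok=T), EMIT:-] out:P1(v=0); in:-
Tick 6: [PARSE:P3(v=20,ok=F), VALIDATE:-, TRANSFORM:-, EMIT:P2(v=20,ok=T)] out:-; in:P3
Tick 7: [PARSE:P4(v=2,ok=F), VALIDATE:P3(v=20,ok=F), TRANSFORM:-, EMIT:-] out:P2(v=20); in:P4
Emitted by tick 7: ['P1', 'P2']

Answer: 2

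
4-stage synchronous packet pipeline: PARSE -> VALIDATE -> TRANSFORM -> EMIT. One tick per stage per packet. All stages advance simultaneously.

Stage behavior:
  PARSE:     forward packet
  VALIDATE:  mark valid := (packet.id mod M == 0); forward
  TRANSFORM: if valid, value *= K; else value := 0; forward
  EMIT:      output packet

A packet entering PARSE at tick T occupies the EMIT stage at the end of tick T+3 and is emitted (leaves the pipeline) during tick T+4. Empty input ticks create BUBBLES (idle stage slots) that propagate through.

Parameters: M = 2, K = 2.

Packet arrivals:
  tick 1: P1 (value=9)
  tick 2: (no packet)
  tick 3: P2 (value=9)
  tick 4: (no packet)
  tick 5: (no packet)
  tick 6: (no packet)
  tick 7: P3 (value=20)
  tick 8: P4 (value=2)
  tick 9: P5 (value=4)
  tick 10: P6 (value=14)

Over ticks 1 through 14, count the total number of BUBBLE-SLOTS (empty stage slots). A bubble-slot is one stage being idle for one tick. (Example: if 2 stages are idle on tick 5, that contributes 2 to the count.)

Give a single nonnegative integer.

Answer: 32

Derivation:
Tick 1: [PARSE:P1(v=9,ok=F), VALIDATE:-, TRANSFORM:-, EMIT:-] out:-; bubbles=3
Tick 2: [PARSE:-, VALIDATE:P1(v=9,ok=F), TRANSFORM:-, EMIT:-] out:-; bubbles=3
Tick 3: [PARSE:P2(v=9,ok=F), VALIDATE:-, TRANSFORM:P1(v=0,ok=F), EMIT:-] out:-; bubbles=2
Tick 4: [PARSE:-, VALIDATE:P2(v=9,ok=T), TRANSFORM:-, EMIT:P1(v=0,ok=F)] out:-; bubbles=2
Tick 5: [PARSE:-, VALIDATE:-, TRANSFORM:P2(v=18,ok=T), EMIT:-] out:P1(v=0); bubbles=3
Tick 6: [PARSE:-, VALIDATE:-, TRANSFORM:-, EMIT:P2(v=18,ok=T)] out:-; bubbles=3
Tick 7: [PARSE:P3(v=20,ok=F), VALIDATE:-, TRANSFORM:-, EMIT:-] out:P2(v=18); bubbles=3
Tick 8: [PARSE:P4(v=2,ok=F), VALIDATE:P3(v=20,ok=F), TRANSFORM:-, EMIT:-] out:-; bubbles=2
Tick 9: [PARSE:P5(v=4,ok=F), VALIDATE:P4(v=2,ok=T), TRANSFORM:P3(v=0,ok=F), EMIT:-] out:-; bubbles=1
Tick 10: [PARSE:P6(v=14,ok=F), VALIDATE:P5(v=4,ok=F), TRANSFORM:P4(v=4,ok=T), EMIT:P3(v=0,ok=F)] out:-; bubbles=0
Tick 11: [PARSE:-, VALIDATE:P6(v=14,ok=T), TRANSFORM:P5(v=0,ok=F), EMIT:P4(v=4,ok=T)] out:P3(v=0); bubbles=1
Tick 12: [PARSE:-, VALIDATE:-, TRANSFORM:P6(v=28,ok=T), EMIT:P5(v=0,ok=F)] out:P4(v=4); bubbles=2
Tick 13: [PARSE:-, VALIDATE:-, TRANSFORM:-, EMIT:P6(v=28,ok=T)] out:P5(v=0); bubbles=3
Tick 14: [PARSE:-, VALIDATE:-, TRANSFORM:-, EMIT:-] out:P6(v=28); bubbles=4
Total bubble-slots: 32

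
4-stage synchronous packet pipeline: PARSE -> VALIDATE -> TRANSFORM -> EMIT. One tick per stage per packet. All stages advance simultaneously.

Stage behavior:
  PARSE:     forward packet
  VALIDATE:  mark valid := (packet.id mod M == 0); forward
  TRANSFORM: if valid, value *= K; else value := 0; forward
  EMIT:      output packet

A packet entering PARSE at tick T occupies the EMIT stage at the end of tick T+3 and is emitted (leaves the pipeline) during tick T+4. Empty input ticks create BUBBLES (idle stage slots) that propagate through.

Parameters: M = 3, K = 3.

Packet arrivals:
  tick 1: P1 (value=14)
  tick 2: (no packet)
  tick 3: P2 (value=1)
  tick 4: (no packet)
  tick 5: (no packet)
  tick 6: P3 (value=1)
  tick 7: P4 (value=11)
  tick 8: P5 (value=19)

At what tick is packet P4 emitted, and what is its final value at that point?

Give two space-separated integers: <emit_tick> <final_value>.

Answer: 11 0

Derivation:
Tick 1: [PARSE:P1(v=14,ok=F), VALIDATE:-, TRANSFORM:-, EMIT:-] out:-; in:P1
Tick 2: [PARSE:-, VALIDATE:P1(v=14,ok=F), TRANSFORM:-, EMIT:-] out:-; in:-
Tick 3: [PARSE:P2(v=1,ok=F), VALIDATE:-, TRANSFORM:P1(v=0,ok=F), EMIT:-] out:-; in:P2
Tick 4: [PARSE:-, VALIDATE:P2(v=1,ok=F), TRANSFORM:-, EMIT:P1(v=0,ok=F)] out:-; in:-
Tick 5: [PARSE:-, VALIDATE:-, TRANSFORM:P2(v=0,ok=F), EMIT:-] out:P1(v=0); in:-
Tick 6: [PARSE:P3(v=1,ok=F), VALIDATE:-, TRANSFORM:-, EMIT:P2(v=0,ok=F)] out:-; in:P3
Tick 7: [PARSE:P4(v=11,ok=F), VALIDATE:P3(v=1,ok=T), TRANSFORM:-, EMIT:-] out:P2(v=0); in:P4
Tick 8: [PARSE:P5(v=19,ok=F), VALIDATE:P4(v=11,ok=F), TRANSFORM:P3(v=3,ok=T), EMIT:-] out:-; in:P5
Tick 9: [PARSE:-, VALIDATE:P5(v=19,ok=F), TRANSFORM:P4(v=0,ok=F), EMIT:P3(v=3,ok=T)] out:-; in:-
Tick 10: [PARSE:-, VALIDATE:-, TRANSFORM:P5(v=0,ok=F), EMIT:P4(v=0,ok=F)] out:P3(v=3); in:-
Tick 11: [PARSE:-, VALIDATE:-, TRANSFORM:-, EMIT:P5(v=0,ok=F)] out:P4(v=0); in:-
Tick 12: [PARSE:-, VALIDATE:-, TRANSFORM:-, EMIT:-] out:P5(v=0); in:-
P4: arrives tick 7, valid=False (id=4, id%3=1), emit tick 11, final value 0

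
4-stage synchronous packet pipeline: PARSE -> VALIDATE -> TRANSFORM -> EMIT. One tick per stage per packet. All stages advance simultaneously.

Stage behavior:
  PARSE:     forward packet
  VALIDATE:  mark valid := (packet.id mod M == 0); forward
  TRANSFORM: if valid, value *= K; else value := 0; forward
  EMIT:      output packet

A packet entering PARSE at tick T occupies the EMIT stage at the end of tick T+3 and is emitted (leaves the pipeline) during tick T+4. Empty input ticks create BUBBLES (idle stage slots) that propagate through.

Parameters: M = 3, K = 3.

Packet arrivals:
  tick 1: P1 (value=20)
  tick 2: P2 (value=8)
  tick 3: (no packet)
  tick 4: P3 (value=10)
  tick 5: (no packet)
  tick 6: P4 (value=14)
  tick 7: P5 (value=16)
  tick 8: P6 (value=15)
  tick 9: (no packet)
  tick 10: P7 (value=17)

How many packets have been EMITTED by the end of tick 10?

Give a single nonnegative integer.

Answer: 4

Derivation:
Tick 1: [PARSE:P1(v=20,ok=F), VALIDATE:-, TRANSFORM:-, EMIT:-] out:-; in:P1
Tick 2: [PARSE:P2(v=8,ok=F), VALIDATE:P1(v=20,ok=F), TRANSFORM:-, EMIT:-] out:-; in:P2
Tick 3: [PARSE:-, VALIDATE:P2(v=8,ok=F), TRANSFORM:P1(v=0,ok=F), EMIT:-] out:-; in:-
Tick 4: [PARSE:P3(v=10,ok=F), VALIDATE:-, TRANSFORM:P2(v=0,ok=F), EMIT:P1(v=0,ok=F)] out:-; in:P3
Tick 5: [PARSE:-, VALIDATE:P3(v=10,ok=T), TRANSFORM:-, EMIT:P2(v=0,ok=F)] out:P1(v=0); in:-
Tick 6: [PARSE:P4(v=14,ok=F), VALIDATE:-, TRANSFORM:P3(v=30,ok=T), EMIT:-] out:P2(v=0); in:P4
Tick 7: [PARSE:P5(v=16,ok=F), VALIDATE:P4(v=14,ok=F), TRANSFORM:-, EMIT:P3(v=30,ok=T)] out:-; in:P5
Tick 8: [PARSE:P6(v=15,ok=F), VALIDATE:P5(v=16,ok=F), TRANSFORM:P4(v=0,ok=F), EMIT:-] out:P3(v=30); in:P6
Tick 9: [PARSE:-, VALIDATE:P6(v=15,ok=T), TRANSFORM:P5(v=0,ok=F), EMIT:P4(v=0,ok=F)] out:-; in:-
Tick 10: [PARSE:P7(v=17,ok=F), VALIDATE:-, TRANSFORM:P6(v=45,ok=T), EMIT:P5(v=0,ok=F)] out:P4(v=0); in:P7
Emitted by tick 10: ['P1', 'P2', 'P3', 'P4']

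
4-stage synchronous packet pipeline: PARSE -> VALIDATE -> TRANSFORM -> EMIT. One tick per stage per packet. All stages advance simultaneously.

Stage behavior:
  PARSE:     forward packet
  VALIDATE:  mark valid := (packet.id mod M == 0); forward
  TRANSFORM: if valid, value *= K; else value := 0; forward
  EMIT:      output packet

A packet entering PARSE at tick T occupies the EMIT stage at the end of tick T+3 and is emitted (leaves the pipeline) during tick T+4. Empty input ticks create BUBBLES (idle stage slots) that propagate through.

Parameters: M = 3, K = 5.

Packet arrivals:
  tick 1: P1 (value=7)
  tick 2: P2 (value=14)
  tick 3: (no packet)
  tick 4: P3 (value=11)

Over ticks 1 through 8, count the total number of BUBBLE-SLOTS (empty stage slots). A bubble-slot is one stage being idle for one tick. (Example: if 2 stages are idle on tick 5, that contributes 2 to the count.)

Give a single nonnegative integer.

Answer: 20

Derivation:
Tick 1: [PARSE:P1(v=7,ok=F), VALIDATE:-, TRANSFORM:-, EMIT:-] out:-; bubbles=3
Tick 2: [PARSE:P2(v=14,ok=F), VALIDATE:P1(v=7,ok=F), TRANSFORM:-, EMIT:-] out:-; bubbles=2
Tick 3: [PARSE:-, VALIDATE:P2(v=14,ok=F), TRANSFORM:P1(v=0,ok=F), EMIT:-] out:-; bubbles=2
Tick 4: [PARSE:P3(v=11,ok=F), VALIDATE:-, TRANSFORM:P2(v=0,ok=F), EMIT:P1(v=0,ok=F)] out:-; bubbles=1
Tick 5: [PARSE:-, VALIDATE:P3(v=11,ok=T), TRANSFORM:-, EMIT:P2(v=0,ok=F)] out:P1(v=0); bubbles=2
Tick 6: [PARSE:-, VALIDATE:-, TRANSFORM:P3(v=55,ok=T), EMIT:-] out:P2(v=0); bubbles=3
Tick 7: [PARSE:-, VALIDATE:-, TRANSFORM:-, EMIT:P3(v=55,ok=T)] out:-; bubbles=3
Tick 8: [PARSE:-, VALIDATE:-, TRANSFORM:-, EMIT:-] out:P3(v=55); bubbles=4
Total bubble-slots: 20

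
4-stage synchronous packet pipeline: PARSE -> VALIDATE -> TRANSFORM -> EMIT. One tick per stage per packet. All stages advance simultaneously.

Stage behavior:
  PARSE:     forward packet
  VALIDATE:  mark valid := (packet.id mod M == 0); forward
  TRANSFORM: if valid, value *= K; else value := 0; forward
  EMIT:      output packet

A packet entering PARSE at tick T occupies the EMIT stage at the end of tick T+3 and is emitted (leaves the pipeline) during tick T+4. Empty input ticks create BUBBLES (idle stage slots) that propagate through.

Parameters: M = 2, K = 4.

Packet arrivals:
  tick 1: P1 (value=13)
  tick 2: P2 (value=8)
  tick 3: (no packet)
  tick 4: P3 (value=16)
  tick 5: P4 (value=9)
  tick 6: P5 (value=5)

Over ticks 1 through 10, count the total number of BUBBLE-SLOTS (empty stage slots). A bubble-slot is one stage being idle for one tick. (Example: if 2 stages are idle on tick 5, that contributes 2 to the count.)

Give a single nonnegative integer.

Tick 1: [PARSE:P1(v=13,ok=F), VALIDATE:-, TRANSFORM:-, EMIT:-] out:-; bubbles=3
Tick 2: [PARSE:P2(v=8,ok=F), VALIDATE:P1(v=13,ok=F), TRANSFORM:-, EMIT:-] out:-; bubbles=2
Tick 3: [PARSE:-, VALIDATE:P2(v=8,ok=T), TRANSFORM:P1(v=0,ok=F), EMIT:-] out:-; bubbles=2
Tick 4: [PARSE:P3(v=16,ok=F), VALIDATE:-, TRANSFORM:P2(v=32,ok=T), EMIT:P1(v=0,ok=F)] out:-; bubbles=1
Tick 5: [PARSE:P4(v=9,ok=F), VALIDATE:P3(v=16,ok=F), TRANSFORM:-, EMIT:P2(v=32,ok=T)] out:P1(v=0); bubbles=1
Tick 6: [PARSE:P5(v=5,ok=F), VALIDATE:P4(v=9,ok=T), TRANSFORM:P3(v=0,ok=F), EMIT:-] out:P2(v=32); bubbles=1
Tick 7: [PARSE:-, VALIDATE:P5(v=5,ok=F), TRANSFORM:P4(v=36,ok=T), EMIT:P3(v=0,ok=F)] out:-; bubbles=1
Tick 8: [PARSE:-, VALIDATE:-, TRANSFORM:P5(v=0,ok=F), EMIT:P4(v=36,ok=T)] out:P3(v=0); bubbles=2
Tick 9: [PARSE:-, VALIDATE:-, TRANSFORM:-, EMIT:P5(v=0,ok=F)] out:P4(v=36); bubbles=3
Tick 10: [PARSE:-, VALIDATE:-, TRANSFORM:-, EMIT:-] out:P5(v=0); bubbles=4
Total bubble-slots: 20

Answer: 20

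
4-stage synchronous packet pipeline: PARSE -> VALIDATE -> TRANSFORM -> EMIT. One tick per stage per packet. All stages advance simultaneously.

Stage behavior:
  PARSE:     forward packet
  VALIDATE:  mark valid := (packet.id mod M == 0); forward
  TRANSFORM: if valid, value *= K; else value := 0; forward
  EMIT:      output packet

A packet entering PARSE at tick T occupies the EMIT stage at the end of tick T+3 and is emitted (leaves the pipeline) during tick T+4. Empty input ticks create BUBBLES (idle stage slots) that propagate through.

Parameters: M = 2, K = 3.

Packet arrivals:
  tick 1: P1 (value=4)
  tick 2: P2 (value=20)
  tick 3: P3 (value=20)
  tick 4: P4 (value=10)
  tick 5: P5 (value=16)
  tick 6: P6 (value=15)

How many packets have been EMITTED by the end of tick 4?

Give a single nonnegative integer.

Tick 1: [PARSE:P1(v=4,ok=F), VALIDATE:-, TRANSFORM:-, EMIT:-] out:-; in:P1
Tick 2: [PARSE:P2(v=20,ok=F), VALIDATE:P1(v=4,ok=F), TRANSFORM:-, EMIT:-] out:-; in:P2
Tick 3: [PARSE:P3(v=20,ok=F), VALIDATE:P2(v=20,ok=T), TRANSFORM:P1(v=0,ok=F), EMIT:-] out:-; in:P3
Tick 4: [PARSE:P4(v=10,ok=F), VALIDATE:P3(v=20,ok=F), TRANSFORM:P2(v=60,ok=T), EMIT:P1(v=0,ok=F)] out:-; in:P4
Emitted by tick 4: []

Answer: 0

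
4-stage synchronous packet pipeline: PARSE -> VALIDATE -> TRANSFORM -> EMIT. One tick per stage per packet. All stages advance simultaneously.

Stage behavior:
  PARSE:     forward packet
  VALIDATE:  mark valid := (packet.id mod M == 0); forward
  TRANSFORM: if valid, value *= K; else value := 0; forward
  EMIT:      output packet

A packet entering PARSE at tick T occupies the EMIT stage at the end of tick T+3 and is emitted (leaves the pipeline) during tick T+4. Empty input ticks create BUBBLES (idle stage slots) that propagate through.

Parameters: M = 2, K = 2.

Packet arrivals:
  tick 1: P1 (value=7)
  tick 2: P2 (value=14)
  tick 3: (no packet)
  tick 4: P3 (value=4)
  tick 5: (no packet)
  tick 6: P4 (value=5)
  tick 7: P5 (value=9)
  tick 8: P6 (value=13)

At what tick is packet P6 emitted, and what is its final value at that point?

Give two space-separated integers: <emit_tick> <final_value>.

Answer: 12 26

Derivation:
Tick 1: [PARSE:P1(v=7,ok=F), VALIDATE:-, TRANSFORM:-, EMIT:-] out:-; in:P1
Tick 2: [PARSE:P2(v=14,ok=F), VALIDATE:P1(v=7,ok=F), TRANSFORM:-, EMIT:-] out:-; in:P2
Tick 3: [PARSE:-, VALIDATE:P2(v=14,ok=T), TRANSFORM:P1(v=0,ok=F), EMIT:-] out:-; in:-
Tick 4: [PARSE:P3(v=4,ok=F), VALIDATE:-, TRANSFORM:P2(v=28,ok=T), EMIT:P1(v=0,ok=F)] out:-; in:P3
Tick 5: [PARSE:-, VALIDATE:P3(v=4,ok=F), TRANSFORM:-, EMIT:P2(v=28,ok=T)] out:P1(v=0); in:-
Tick 6: [PARSE:P4(v=5,ok=F), VALIDATE:-, TRANSFORM:P3(v=0,ok=F), EMIT:-] out:P2(v=28); in:P4
Tick 7: [PARSE:P5(v=9,ok=F), VALIDATE:P4(v=5,ok=T), TRANSFORM:-, EMIT:P3(v=0,ok=F)] out:-; in:P5
Tick 8: [PARSE:P6(v=13,ok=F), VALIDATE:P5(v=9,ok=F), TRANSFORM:P4(v=10,ok=T), EMIT:-] out:P3(v=0); in:P6
Tick 9: [PARSE:-, VALIDATE:P6(v=13,ok=T), TRANSFORM:P5(v=0,ok=F), EMIT:P4(v=10,ok=T)] out:-; in:-
Tick 10: [PARSE:-, VALIDATE:-, TRANSFORM:P6(v=26,ok=T), EMIT:P5(v=0,ok=F)] out:P4(v=10); in:-
Tick 11: [PARSE:-, VALIDATE:-, TRANSFORM:-, EMIT:P6(v=26,ok=T)] out:P5(v=0); in:-
Tick 12: [PARSE:-, VALIDATE:-, TRANSFORM:-, EMIT:-] out:P6(v=26); in:-
P6: arrives tick 8, valid=True (id=6, id%2=0), emit tick 12, final value 26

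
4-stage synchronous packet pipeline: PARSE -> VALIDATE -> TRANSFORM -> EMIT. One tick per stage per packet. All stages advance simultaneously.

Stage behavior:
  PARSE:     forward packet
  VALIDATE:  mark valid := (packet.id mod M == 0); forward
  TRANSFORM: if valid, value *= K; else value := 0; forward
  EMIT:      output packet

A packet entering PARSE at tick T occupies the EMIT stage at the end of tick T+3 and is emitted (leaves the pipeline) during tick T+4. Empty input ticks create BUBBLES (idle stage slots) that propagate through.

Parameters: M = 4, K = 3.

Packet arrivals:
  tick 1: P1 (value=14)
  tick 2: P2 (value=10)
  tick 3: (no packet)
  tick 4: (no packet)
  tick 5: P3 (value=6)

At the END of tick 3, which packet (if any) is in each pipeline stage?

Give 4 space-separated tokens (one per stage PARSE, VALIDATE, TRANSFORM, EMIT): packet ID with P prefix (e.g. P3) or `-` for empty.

Answer: - P2 P1 -

Derivation:
Tick 1: [PARSE:P1(v=14,ok=F), VALIDATE:-, TRANSFORM:-, EMIT:-] out:-; in:P1
Tick 2: [PARSE:P2(v=10,ok=F), VALIDATE:P1(v=14,ok=F), TRANSFORM:-, EMIT:-] out:-; in:P2
Tick 3: [PARSE:-, VALIDATE:P2(v=10,ok=F), TRANSFORM:P1(v=0,ok=F), EMIT:-] out:-; in:-
At end of tick 3: ['-', 'P2', 'P1', '-']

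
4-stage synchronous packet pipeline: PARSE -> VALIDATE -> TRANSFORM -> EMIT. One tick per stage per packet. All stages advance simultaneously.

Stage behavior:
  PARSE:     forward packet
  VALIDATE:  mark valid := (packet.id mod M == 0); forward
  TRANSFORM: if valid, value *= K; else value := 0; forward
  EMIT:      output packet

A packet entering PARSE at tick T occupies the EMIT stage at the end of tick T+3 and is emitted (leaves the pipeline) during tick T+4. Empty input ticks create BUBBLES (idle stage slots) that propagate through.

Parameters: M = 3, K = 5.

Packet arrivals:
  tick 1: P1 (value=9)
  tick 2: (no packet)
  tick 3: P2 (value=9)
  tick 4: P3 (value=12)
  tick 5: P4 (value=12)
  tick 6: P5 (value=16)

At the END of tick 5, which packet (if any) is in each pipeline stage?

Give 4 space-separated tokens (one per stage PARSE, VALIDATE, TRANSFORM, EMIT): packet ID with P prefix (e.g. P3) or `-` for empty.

Answer: P4 P3 P2 -

Derivation:
Tick 1: [PARSE:P1(v=9,ok=F), VALIDATE:-, TRANSFORM:-, EMIT:-] out:-; in:P1
Tick 2: [PARSE:-, VALIDATE:P1(v=9,ok=F), TRANSFORM:-, EMIT:-] out:-; in:-
Tick 3: [PARSE:P2(v=9,ok=F), VALIDATE:-, TRANSFORM:P1(v=0,ok=F), EMIT:-] out:-; in:P2
Tick 4: [PARSE:P3(v=12,ok=F), VALIDATE:P2(v=9,ok=F), TRANSFORM:-, EMIT:P1(v=0,ok=F)] out:-; in:P3
Tick 5: [PARSE:P4(v=12,ok=F), VALIDATE:P3(v=12,ok=T), TRANSFORM:P2(v=0,ok=F), EMIT:-] out:P1(v=0); in:P4
At end of tick 5: ['P4', 'P3', 'P2', '-']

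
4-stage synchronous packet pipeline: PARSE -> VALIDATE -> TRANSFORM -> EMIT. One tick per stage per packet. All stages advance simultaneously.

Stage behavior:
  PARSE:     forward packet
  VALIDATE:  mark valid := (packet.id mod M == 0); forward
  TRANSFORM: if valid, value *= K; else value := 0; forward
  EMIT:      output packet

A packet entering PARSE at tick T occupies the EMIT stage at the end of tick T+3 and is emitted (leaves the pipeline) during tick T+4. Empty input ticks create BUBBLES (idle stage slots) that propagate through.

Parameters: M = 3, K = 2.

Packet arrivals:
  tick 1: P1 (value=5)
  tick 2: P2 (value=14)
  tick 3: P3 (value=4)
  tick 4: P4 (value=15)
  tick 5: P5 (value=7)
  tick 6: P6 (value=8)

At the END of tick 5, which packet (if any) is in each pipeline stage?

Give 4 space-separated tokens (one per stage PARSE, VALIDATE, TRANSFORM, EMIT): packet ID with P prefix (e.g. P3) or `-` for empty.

Answer: P5 P4 P3 P2

Derivation:
Tick 1: [PARSE:P1(v=5,ok=F), VALIDATE:-, TRANSFORM:-, EMIT:-] out:-; in:P1
Tick 2: [PARSE:P2(v=14,ok=F), VALIDATE:P1(v=5,ok=F), TRANSFORM:-, EMIT:-] out:-; in:P2
Tick 3: [PARSE:P3(v=4,ok=F), VALIDATE:P2(v=14,ok=F), TRANSFORM:P1(v=0,ok=F), EMIT:-] out:-; in:P3
Tick 4: [PARSE:P4(v=15,ok=F), VALIDATE:P3(v=4,ok=T), TRANSFORM:P2(v=0,ok=F), EMIT:P1(v=0,ok=F)] out:-; in:P4
Tick 5: [PARSE:P5(v=7,ok=F), VALIDATE:P4(v=15,ok=F), TRANSFORM:P3(v=8,ok=T), EMIT:P2(v=0,ok=F)] out:P1(v=0); in:P5
At end of tick 5: ['P5', 'P4', 'P3', 'P2']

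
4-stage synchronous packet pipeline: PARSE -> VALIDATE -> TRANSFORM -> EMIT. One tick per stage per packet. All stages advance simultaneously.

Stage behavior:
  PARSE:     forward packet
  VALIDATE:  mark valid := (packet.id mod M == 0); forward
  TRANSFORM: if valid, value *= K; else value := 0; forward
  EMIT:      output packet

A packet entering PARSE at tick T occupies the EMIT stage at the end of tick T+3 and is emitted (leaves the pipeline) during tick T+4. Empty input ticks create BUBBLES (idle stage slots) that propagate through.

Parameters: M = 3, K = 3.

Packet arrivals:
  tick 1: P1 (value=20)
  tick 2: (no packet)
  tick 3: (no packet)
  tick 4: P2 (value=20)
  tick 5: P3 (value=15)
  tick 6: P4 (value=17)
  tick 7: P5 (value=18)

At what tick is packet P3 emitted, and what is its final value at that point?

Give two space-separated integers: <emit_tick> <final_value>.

Tick 1: [PARSE:P1(v=20,ok=F), VALIDATE:-, TRANSFORM:-, EMIT:-] out:-; in:P1
Tick 2: [PARSE:-, VALIDATE:P1(v=20,ok=F), TRANSFORM:-, EMIT:-] out:-; in:-
Tick 3: [PARSE:-, VALIDATE:-, TRANSFORM:P1(v=0,ok=F), EMIT:-] out:-; in:-
Tick 4: [PARSE:P2(v=20,ok=F), VALIDATE:-, TRANSFORM:-, EMIT:P1(v=0,ok=F)] out:-; in:P2
Tick 5: [PARSE:P3(v=15,ok=F), VALIDATE:P2(v=20,ok=F), TRANSFORM:-, EMIT:-] out:P1(v=0); in:P3
Tick 6: [PARSE:P4(v=17,ok=F), VALIDATE:P3(v=15,ok=T), TRANSFORM:P2(v=0,ok=F), EMIT:-] out:-; in:P4
Tick 7: [PARSE:P5(v=18,ok=F), VALIDATE:P4(v=17,ok=F), TRANSFORM:P3(v=45,ok=T), EMIT:P2(v=0,ok=F)] out:-; in:P5
Tick 8: [PARSE:-, VALIDATE:P5(v=18,ok=F), TRANSFORM:P4(v=0,ok=F), EMIT:P3(v=45,ok=T)] out:P2(v=0); in:-
Tick 9: [PARSE:-, VALIDATE:-, TRANSFORM:P5(v=0,ok=F), EMIT:P4(v=0,ok=F)] out:P3(v=45); in:-
Tick 10: [PARSE:-, VALIDATE:-, TRANSFORM:-, EMIT:P5(v=0,ok=F)] out:P4(v=0); in:-
Tick 11: [PARSE:-, VALIDATE:-, TRANSFORM:-, EMIT:-] out:P5(v=0); in:-
P3: arrives tick 5, valid=True (id=3, id%3=0), emit tick 9, final value 45

Answer: 9 45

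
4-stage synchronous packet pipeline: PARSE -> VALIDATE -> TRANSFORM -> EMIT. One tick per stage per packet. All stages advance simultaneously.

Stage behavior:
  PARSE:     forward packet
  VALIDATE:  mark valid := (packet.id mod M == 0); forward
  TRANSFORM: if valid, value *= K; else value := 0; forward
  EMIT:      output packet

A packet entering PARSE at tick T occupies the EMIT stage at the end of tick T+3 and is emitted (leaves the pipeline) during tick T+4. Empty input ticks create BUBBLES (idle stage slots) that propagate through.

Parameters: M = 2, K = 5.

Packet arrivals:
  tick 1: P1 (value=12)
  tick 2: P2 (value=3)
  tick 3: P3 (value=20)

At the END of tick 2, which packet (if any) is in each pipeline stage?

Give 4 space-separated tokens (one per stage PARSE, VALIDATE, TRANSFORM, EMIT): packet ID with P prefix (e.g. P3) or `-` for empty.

Answer: P2 P1 - -

Derivation:
Tick 1: [PARSE:P1(v=12,ok=F), VALIDATE:-, TRANSFORM:-, EMIT:-] out:-; in:P1
Tick 2: [PARSE:P2(v=3,ok=F), VALIDATE:P1(v=12,ok=F), TRANSFORM:-, EMIT:-] out:-; in:P2
At end of tick 2: ['P2', 'P1', '-', '-']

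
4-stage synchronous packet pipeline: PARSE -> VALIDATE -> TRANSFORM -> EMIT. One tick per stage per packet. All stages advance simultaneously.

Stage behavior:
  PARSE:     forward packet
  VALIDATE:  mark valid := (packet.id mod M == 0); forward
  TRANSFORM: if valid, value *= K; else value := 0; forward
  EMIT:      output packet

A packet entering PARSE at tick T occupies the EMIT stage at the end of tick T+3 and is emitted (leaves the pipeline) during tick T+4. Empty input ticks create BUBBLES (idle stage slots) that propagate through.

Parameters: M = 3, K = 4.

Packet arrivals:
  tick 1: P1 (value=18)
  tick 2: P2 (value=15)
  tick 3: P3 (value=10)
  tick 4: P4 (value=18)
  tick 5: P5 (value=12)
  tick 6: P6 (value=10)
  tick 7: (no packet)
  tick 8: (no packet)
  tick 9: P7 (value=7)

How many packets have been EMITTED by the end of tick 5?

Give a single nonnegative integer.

Tick 1: [PARSE:P1(v=18,ok=F), VALIDATE:-, TRANSFORM:-, EMIT:-] out:-; in:P1
Tick 2: [PARSE:P2(v=15,ok=F), VALIDATE:P1(v=18,ok=F), TRANSFORM:-, EMIT:-] out:-; in:P2
Tick 3: [PARSE:P3(v=10,ok=F), VALIDATE:P2(v=15,ok=F), TRANSFORM:P1(v=0,ok=F), EMIT:-] out:-; in:P3
Tick 4: [PARSE:P4(v=18,ok=F), VALIDATE:P3(v=10,ok=T), TRANSFORM:P2(v=0,ok=F), EMIT:P1(v=0,ok=F)] out:-; in:P4
Tick 5: [PARSE:P5(v=12,ok=F), VALIDATE:P4(v=18,ok=F), TRANSFORM:P3(v=40,ok=T), EMIT:P2(v=0,ok=F)] out:P1(v=0); in:P5
Emitted by tick 5: ['P1']

Answer: 1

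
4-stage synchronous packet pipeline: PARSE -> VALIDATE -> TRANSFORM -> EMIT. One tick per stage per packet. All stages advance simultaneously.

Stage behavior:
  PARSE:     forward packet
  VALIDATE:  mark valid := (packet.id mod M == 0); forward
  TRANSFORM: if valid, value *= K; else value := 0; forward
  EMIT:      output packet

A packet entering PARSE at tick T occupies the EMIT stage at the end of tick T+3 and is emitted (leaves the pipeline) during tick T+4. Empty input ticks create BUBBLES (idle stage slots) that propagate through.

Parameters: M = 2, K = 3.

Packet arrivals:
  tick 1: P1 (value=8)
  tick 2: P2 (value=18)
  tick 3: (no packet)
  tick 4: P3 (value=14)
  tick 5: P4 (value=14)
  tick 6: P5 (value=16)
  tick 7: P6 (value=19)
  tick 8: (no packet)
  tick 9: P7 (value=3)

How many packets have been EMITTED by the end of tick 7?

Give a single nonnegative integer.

Tick 1: [PARSE:P1(v=8,ok=F), VALIDATE:-, TRANSFORM:-, EMIT:-] out:-; in:P1
Tick 2: [PARSE:P2(v=18,ok=F), VALIDATE:P1(v=8,ok=F), TRANSFORM:-, EMIT:-] out:-; in:P2
Tick 3: [PARSE:-, VALIDATE:P2(v=18,ok=T), TRANSFORM:P1(v=0,ok=F), EMIT:-] out:-; in:-
Tick 4: [PARSE:P3(v=14,ok=F), VALIDATE:-, TRANSFORM:P2(v=54,ok=T), EMIT:P1(v=0,ok=F)] out:-; in:P3
Tick 5: [PARSE:P4(v=14,ok=F), VALIDATE:P3(v=14,ok=F), TRANSFORM:-, EMIT:P2(v=54,ok=T)] out:P1(v=0); in:P4
Tick 6: [PARSE:P5(v=16,ok=F), VALIDATE:P4(v=14,ok=T), TRANSFORM:P3(v=0,ok=F), EMIT:-] out:P2(v=54); in:P5
Tick 7: [PARSE:P6(v=19,ok=F), VALIDATE:P5(v=16,ok=F), TRANSFORM:P4(v=42,ok=T), EMIT:P3(v=0,ok=F)] out:-; in:P6
Emitted by tick 7: ['P1', 'P2']

Answer: 2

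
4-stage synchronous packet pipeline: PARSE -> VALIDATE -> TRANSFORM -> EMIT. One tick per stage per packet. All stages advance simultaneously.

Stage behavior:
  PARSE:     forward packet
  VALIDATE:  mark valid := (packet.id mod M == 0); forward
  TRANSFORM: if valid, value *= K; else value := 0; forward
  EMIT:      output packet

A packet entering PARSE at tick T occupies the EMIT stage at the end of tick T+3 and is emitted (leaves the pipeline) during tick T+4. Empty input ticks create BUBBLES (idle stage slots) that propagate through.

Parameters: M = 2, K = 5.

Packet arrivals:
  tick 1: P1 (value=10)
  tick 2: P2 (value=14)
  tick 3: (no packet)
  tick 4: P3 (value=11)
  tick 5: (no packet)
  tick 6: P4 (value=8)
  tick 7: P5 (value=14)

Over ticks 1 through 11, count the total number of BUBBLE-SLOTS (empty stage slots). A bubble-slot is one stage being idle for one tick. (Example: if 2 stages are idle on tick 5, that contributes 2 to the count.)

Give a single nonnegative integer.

Tick 1: [PARSE:P1(v=10,ok=F), VALIDATE:-, TRANSFORM:-, EMIT:-] out:-; bubbles=3
Tick 2: [PARSE:P2(v=14,ok=F), VALIDATE:P1(v=10,ok=F), TRANSFORM:-, EMIT:-] out:-; bubbles=2
Tick 3: [PARSE:-, VALIDATE:P2(v=14,ok=T), TRANSFORM:P1(v=0,ok=F), EMIT:-] out:-; bubbles=2
Tick 4: [PARSE:P3(v=11,ok=F), VALIDATE:-, TRANSFORM:P2(v=70,ok=T), EMIT:P1(v=0,ok=F)] out:-; bubbles=1
Tick 5: [PARSE:-, VALIDATE:P3(v=11,ok=F), TRANSFORM:-, EMIT:P2(v=70,ok=T)] out:P1(v=0); bubbles=2
Tick 6: [PARSE:P4(v=8,ok=F), VALIDATE:-, TRANSFORM:P3(v=0,ok=F), EMIT:-] out:P2(v=70); bubbles=2
Tick 7: [PARSE:P5(v=14,ok=F), VALIDATE:P4(v=8,ok=T), TRANSFORM:-, EMIT:P3(v=0,ok=F)] out:-; bubbles=1
Tick 8: [PARSE:-, VALIDATE:P5(v=14,ok=F), TRANSFORM:P4(v=40,ok=T), EMIT:-] out:P3(v=0); bubbles=2
Tick 9: [PARSE:-, VALIDATE:-, TRANSFORM:P5(v=0,ok=F), EMIT:P4(v=40,ok=T)] out:-; bubbles=2
Tick 10: [PARSE:-, VALIDATE:-, TRANSFORM:-, EMIT:P5(v=0,ok=F)] out:P4(v=40); bubbles=3
Tick 11: [PARSE:-, VALIDATE:-, TRANSFORM:-, EMIT:-] out:P5(v=0); bubbles=4
Total bubble-slots: 24

Answer: 24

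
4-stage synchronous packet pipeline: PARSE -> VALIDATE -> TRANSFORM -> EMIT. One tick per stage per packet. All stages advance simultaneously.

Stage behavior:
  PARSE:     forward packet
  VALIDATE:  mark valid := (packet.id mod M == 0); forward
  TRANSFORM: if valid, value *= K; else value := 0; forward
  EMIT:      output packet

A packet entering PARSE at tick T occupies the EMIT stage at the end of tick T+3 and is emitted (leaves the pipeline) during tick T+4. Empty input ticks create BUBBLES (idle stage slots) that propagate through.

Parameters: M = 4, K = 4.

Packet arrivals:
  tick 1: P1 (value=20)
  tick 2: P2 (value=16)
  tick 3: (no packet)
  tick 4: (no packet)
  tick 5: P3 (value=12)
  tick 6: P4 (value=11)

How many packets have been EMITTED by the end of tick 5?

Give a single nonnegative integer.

Answer: 1

Derivation:
Tick 1: [PARSE:P1(v=20,ok=F), VALIDATE:-, TRANSFORM:-, EMIT:-] out:-; in:P1
Tick 2: [PARSE:P2(v=16,ok=F), VALIDATE:P1(v=20,ok=F), TRANSFORM:-, EMIT:-] out:-; in:P2
Tick 3: [PARSE:-, VALIDATE:P2(v=16,ok=F), TRANSFORM:P1(v=0,ok=F), EMIT:-] out:-; in:-
Tick 4: [PARSE:-, VALIDATE:-, TRANSFORM:P2(v=0,ok=F), EMIT:P1(v=0,ok=F)] out:-; in:-
Tick 5: [PARSE:P3(v=12,ok=F), VALIDATE:-, TRANSFORM:-, EMIT:P2(v=0,ok=F)] out:P1(v=0); in:P3
Emitted by tick 5: ['P1']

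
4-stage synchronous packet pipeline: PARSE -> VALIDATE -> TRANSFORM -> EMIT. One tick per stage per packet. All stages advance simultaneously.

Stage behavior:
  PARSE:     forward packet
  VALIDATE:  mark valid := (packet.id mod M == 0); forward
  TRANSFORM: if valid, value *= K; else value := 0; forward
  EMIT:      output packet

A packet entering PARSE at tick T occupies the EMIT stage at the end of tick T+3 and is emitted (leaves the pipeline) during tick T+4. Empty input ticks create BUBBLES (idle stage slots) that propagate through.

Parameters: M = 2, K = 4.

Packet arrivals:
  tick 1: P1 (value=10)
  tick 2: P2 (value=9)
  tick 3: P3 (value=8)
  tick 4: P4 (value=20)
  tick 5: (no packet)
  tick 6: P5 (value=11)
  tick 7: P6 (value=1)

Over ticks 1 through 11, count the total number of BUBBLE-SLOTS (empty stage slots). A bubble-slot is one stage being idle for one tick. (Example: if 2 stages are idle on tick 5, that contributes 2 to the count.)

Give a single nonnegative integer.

Tick 1: [PARSE:P1(v=10,ok=F), VALIDATE:-, TRANSFORM:-, EMIT:-] out:-; bubbles=3
Tick 2: [PARSE:P2(v=9,ok=F), VALIDATE:P1(v=10,ok=F), TRANSFORM:-, EMIT:-] out:-; bubbles=2
Tick 3: [PARSE:P3(v=8,ok=F), VALIDATE:P2(v=9,ok=T), TRANSFORM:P1(v=0,ok=F), EMIT:-] out:-; bubbles=1
Tick 4: [PARSE:P4(v=20,ok=F), VALIDATE:P3(v=8,ok=F), TRANSFORM:P2(v=36,ok=T), EMIT:P1(v=0,ok=F)] out:-; bubbles=0
Tick 5: [PARSE:-, VALIDATE:P4(v=20,ok=T), TRANSFORM:P3(v=0,ok=F), EMIT:P2(v=36,ok=T)] out:P1(v=0); bubbles=1
Tick 6: [PARSE:P5(v=11,ok=F), VALIDATE:-, TRANSFORM:P4(v=80,ok=T), EMIT:P3(v=0,ok=F)] out:P2(v=36); bubbles=1
Tick 7: [PARSE:P6(v=1,ok=F), VALIDATE:P5(v=11,ok=F), TRANSFORM:-, EMIT:P4(v=80,ok=T)] out:P3(v=0); bubbles=1
Tick 8: [PARSE:-, VALIDATE:P6(v=1,ok=T), TRANSFORM:P5(v=0,ok=F), EMIT:-] out:P4(v=80); bubbles=2
Tick 9: [PARSE:-, VALIDATE:-, TRANSFORM:P6(v=4,ok=T), EMIT:P5(v=0,ok=F)] out:-; bubbles=2
Tick 10: [PARSE:-, VALIDATE:-, TRANSFORM:-, EMIT:P6(v=4,ok=T)] out:P5(v=0); bubbles=3
Tick 11: [PARSE:-, VALIDATE:-, TRANSFORM:-, EMIT:-] out:P6(v=4); bubbles=4
Total bubble-slots: 20

Answer: 20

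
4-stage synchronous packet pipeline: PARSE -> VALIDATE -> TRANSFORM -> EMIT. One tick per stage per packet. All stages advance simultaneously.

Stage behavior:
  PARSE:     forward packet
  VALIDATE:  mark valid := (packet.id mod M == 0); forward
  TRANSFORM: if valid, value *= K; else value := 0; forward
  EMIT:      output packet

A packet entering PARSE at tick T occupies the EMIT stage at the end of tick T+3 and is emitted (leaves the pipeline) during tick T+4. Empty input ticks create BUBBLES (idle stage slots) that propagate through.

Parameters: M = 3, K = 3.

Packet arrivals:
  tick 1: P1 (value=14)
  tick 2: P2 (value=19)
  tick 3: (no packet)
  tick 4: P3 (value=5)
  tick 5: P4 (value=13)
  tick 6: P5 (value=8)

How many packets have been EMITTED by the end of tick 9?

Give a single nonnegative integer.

Tick 1: [PARSE:P1(v=14,ok=F), VALIDATE:-, TRANSFORM:-, EMIT:-] out:-; in:P1
Tick 2: [PARSE:P2(v=19,ok=F), VALIDATE:P1(v=14,ok=F), TRANSFORM:-, EMIT:-] out:-; in:P2
Tick 3: [PARSE:-, VALIDATE:P2(v=19,ok=F), TRANSFORM:P1(v=0,ok=F), EMIT:-] out:-; in:-
Tick 4: [PARSE:P3(v=5,ok=F), VALIDATE:-, TRANSFORM:P2(v=0,ok=F), EMIT:P1(v=0,ok=F)] out:-; in:P3
Tick 5: [PARSE:P4(v=13,ok=F), VALIDATE:P3(v=5,ok=T), TRANSFORM:-, EMIT:P2(v=0,ok=F)] out:P1(v=0); in:P4
Tick 6: [PARSE:P5(v=8,ok=F), VALIDATE:P4(v=13,ok=F), TRANSFORM:P3(v=15,ok=T), EMIT:-] out:P2(v=0); in:P5
Tick 7: [PARSE:-, VALIDATE:P5(v=8,ok=F), TRANSFORM:P4(v=0,ok=F), EMIT:P3(v=15,ok=T)] out:-; in:-
Tick 8: [PARSE:-, VALIDATE:-, TRANSFORM:P5(v=0,ok=F), EMIT:P4(v=0,ok=F)] out:P3(v=15); in:-
Tick 9: [PARSE:-, VALIDATE:-, TRANSFORM:-, EMIT:P5(v=0,ok=F)] out:P4(v=0); in:-
Emitted by tick 9: ['P1', 'P2', 'P3', 'P4']

Answer: 4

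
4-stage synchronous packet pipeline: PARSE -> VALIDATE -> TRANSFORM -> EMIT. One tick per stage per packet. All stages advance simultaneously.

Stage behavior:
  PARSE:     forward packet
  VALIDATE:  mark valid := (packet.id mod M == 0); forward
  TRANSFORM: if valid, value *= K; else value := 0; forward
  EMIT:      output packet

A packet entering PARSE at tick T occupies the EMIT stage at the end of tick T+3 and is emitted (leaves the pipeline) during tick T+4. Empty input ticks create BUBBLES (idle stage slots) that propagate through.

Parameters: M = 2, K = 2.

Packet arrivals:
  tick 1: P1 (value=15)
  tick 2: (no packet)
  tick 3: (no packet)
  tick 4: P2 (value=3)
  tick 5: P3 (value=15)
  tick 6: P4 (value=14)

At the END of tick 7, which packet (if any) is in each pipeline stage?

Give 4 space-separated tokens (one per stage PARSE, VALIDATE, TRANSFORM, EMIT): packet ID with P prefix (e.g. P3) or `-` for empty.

Answer: - P4 P3 P2

Derivation:
Tick 1: [PARSE:P1(v=15,ok=F), VALIDATE:-, TRANSFORM:-, EMIT:-] out:-; in:P1
Tick 2: [PARSE:-, VALIDATE:P1(v=15,ok=F), TRANSFORM:-, EMIT:-] out:-; in:-
Tick 3: [PARSE:-, VALIDATE:-, TRANSFORM:P1(v=0,ok=F), EMIT:-] out:-; in:-
Tick 4: [PARSE:P2(v=3,ok=F), VALIDATE:-, TRANSFORM:-, EMIT:P1(v=0,ok=F)] out:-; in:P2
Tick 5: [PARSE:P3(v=15,ok=F), VALIDATE:P2(v=3,ok=T), TRANSFORM:-, EMIT:-] out:P1(v=0); in:P3
Tick 6: [PARSE:P4(v=14,ok=F), VALIDATE:P3(v=15,ok=F), TRANSFORM:P2(v=6,ok=T), EMIT:-] out:-; in:P4
Tick 7: [PARSE:-, VALIDATE:P4(v=14,ok=T), TRANSFORM:P3(v=0,ok=F), EMIT:P2(v=6,ok=T)] out:-; in:-
At end of tick 7: ['-', 'P4', 'P3', 'P2']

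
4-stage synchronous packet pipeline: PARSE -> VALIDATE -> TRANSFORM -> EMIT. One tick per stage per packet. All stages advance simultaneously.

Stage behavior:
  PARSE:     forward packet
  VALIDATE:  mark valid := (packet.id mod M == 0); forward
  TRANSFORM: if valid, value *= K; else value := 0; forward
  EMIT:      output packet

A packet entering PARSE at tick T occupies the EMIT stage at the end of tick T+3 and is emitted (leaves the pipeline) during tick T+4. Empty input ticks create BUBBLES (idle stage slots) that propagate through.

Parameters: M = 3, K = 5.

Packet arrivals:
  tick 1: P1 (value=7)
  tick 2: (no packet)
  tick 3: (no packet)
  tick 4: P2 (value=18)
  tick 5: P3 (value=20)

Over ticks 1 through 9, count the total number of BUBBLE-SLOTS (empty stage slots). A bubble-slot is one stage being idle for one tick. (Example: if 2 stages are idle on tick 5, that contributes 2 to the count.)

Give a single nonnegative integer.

Tick 1: [PARSE:P1(v=7,ok=F), VALIDATE:-, TRANSFORM:-, EMIT:-] out:-; bubbles=3
Tick 2: [PARSE:-, VALIDATE:P1(v=7,ok=F), TRANSFORM:-, EMIT:-] out:-; bubbles=3
Tick 3: [PARSE:-, VALIDATE:-, TRANSFORM:P1(v=0,ok=F), EMIT:-] out:-; bubbles=3
Tick 4: [PARSE:P2(v=18,ok=F), VALIDATE:-, TRANSFORM:-, EMIT:P1(v=0,ok=F)] out:-; bubbles=2
Tick 5: [PARSE:P3(v=20,ok=F), VALIDATE:P2(v=18,ok=F), TRANSFORM:-, EMIT:-] out:P1(v=0); bubbles=2
Tick 6: [PARSE:-, VALIDATE:P3(v=20,ok=T), TRANSFORM:P2(v=0,ok=F), EMIT:-] out:-; bubbles=2
Tick 7: [PARSE:-, VALIDATE:-, TRANSFORM:P3(v=100,ok=T), EMIT:P2(v=0,ok=F)] out:-; bubbles=2
Tick 8: [PARSE:-, VALIDATE:-, TRANSFORM:-, EMIT:P3(v=100,ok=T)] out:P2(v=0); bubbles=3
Tick 9: [PARSE:-, VALIDATE:-, TRANSFORM:-, EMIT:-] out:P3(v=100); bubbles=4
Total bubble-slots: 24

Answer: 24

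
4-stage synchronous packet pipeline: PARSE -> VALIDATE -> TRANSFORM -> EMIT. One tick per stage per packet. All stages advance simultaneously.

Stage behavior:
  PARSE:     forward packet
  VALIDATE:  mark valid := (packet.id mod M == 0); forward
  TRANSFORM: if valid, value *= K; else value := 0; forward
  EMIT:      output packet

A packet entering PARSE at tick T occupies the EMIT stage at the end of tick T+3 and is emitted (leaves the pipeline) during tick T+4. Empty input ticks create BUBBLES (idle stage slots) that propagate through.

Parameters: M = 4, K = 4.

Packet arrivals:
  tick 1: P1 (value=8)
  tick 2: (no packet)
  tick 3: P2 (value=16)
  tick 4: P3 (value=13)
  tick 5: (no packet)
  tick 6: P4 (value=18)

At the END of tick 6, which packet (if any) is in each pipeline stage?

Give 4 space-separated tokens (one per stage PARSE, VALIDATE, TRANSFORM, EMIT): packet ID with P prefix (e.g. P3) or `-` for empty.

Tick 1: [PARSE:P1(v=8,ok=F), VALIDATE:-, TRANSFORM:-, EMIT:-] out:-; in:P1
Tick 2: [PARSE:-, VALIDATE:P1(v=8,ok=F), TRANSFORM:-, EMIT:-] out:-; in:-
Tick 3: [PARSE:P2(v=16,ok=F), VALIDATE:-, TRANSFORM:P1(v=0,ok=F), EMIT:-] out:-; in:P2
Tick 4: [PARSE:P3(v=13,ok=F), VALIDATE:P2(v=16,ok=F), TRANSFORM:-, EMIT:P1(v=0,ok=F)] out:-; in:P3
Tick 5: [PARSE:-, VALIDATE:P3(v=13,ok=F), TRANSFORM:P2(v=0,ok=F), EMIT:-] out:P1(v=0); in:-
Tick 6: [PARSE:P4(v=18,ok=F), VALIDATE:-, TRANSFORM:P3(v=0,ok=F), EMIT:P2(v=0,ok=F)] out:-; in:P4
At end of tick 6: ['P4', '-', 'P3', 'P2']

Answer: P4 - P3 P2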